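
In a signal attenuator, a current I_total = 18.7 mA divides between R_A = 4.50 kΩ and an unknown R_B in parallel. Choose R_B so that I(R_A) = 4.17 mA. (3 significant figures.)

R_B ≈ 1.29 kΩ

Two-branch current divider: I_A = I_total · R_B/(R_A + R_B).
With f = 0.2230, R_B = R_A · f/(1−f) = 4.50 × 0.2870 = 1.291 kΩ.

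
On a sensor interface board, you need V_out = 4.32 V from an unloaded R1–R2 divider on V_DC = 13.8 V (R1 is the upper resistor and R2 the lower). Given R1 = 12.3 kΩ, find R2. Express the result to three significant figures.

R2 ≈ 5.61 kΩ

Required fraction k = V_out/V_DC = 0.3130.
Rearranging, R2 = R1·k/(1−k) = 12.3 × 0.4557 = 5.605 kΩ.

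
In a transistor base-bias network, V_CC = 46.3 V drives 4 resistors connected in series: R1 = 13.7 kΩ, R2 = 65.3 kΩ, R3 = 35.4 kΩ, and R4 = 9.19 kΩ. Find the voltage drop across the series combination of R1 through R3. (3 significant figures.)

V ≈ 42.9 V

Total series resistance ΣR = 13.7 + 65.3 + 35.4 + 9.19 = 123.6 kΩ.
R_{R1..R3} = 13.7 + 65.3 + 35.4 = 114.4 kΩ.
By the voltage-divider rule, V = 46.3 × 114.4/123.6 = 42.86 V.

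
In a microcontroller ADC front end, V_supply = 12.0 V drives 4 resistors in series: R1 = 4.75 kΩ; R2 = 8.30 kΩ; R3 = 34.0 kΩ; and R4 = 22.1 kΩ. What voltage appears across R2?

Total series resistance ΣR = 4.75 + 8.30 + 34.0 + 22.1 = 69.15 kΩ.
V = V_supply · R/ΣR = 12.0 × 0.1200 = 1.440 V.

V ≈ 1.44 V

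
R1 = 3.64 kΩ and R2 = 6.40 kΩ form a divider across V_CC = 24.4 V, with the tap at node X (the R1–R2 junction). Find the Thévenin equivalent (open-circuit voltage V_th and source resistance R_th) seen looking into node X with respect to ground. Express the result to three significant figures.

Open-circuit (no load on X): V_th = V_CC · R2/(R1 + R2) = 24.4 × 6.40/(3.640 + 6.40) = 15.55 V.
Looking into X with the source shorted: R_th = R1·R2/(R1+R2) = 3.640 × 6.40/10.04 = 2.320 kΩ.

V_th ≈ 15.6 V, R_th ≈ 2.32 kΩ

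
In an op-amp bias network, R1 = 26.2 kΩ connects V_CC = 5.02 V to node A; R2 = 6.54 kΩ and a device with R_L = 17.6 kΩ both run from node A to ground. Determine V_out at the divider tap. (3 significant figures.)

First combine the lower leg with the load: R2 ‖ R_L = 4.768 kΩ.
Voltage divider with the loaded lower leg: V_out = 5.02 × 4.768/(26.2 + 4.768) = 5.02 × 0.1540 = 0.7729 V.

V_out ≈ 0.773 V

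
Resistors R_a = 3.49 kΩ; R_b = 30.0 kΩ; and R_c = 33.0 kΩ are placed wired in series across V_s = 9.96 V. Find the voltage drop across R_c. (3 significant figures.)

Total series resistance ΣR = 3.49 + 30.0 + 33.0 = 66.49 kΩ.
Voltage divider: V = V_s · (33.00 / 66.49) = 9.96 × 0.4963 = 4.943 V.

V ≈ 4.94 V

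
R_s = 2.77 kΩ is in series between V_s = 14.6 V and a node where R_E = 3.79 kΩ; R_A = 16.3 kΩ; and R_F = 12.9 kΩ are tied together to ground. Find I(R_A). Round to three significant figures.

I ≈ 0.423 mA

Combine the parallel branches: R_p = (1/3.79 + 1/16.3 + 1/12.9)⁻¹ = 2.483 kΩ.
Node voltage V_A = V_s · R_p/(R_s + R_p) = 14.6 × 0.4727 = 6.901 V.
I(R_A) = V_A / R_A = 6.901/16.3 = 0.4234 mA.
(Check via current divider: I_total = 2.779 mA; share G_k/ΣG = 0.1523 → same result.)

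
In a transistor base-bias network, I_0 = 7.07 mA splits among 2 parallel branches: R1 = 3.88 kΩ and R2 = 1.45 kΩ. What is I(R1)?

With just two branches, the current splits inversely with resistance.
So I = 7.07 × 1.45/5.330 = 1.923 mA.

I ≈ 1.92 mA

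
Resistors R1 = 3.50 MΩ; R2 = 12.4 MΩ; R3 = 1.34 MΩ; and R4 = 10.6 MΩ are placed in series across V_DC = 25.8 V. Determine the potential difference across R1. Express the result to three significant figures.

V ≈ 3.24 V

ΣR = 3.50 + 12.4 + 1.34 + 10.6 = 27.84 MΩ.
V = V_DC · R/ΣR = 25.8 × 0.1257 = 3.244 V.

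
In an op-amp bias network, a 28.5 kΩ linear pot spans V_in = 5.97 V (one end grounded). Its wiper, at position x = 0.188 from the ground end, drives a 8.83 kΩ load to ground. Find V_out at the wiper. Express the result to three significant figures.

V_out ≈ 0.752 V

Lower segment x·R_p = 5.358 kΩ; upper segment (1−x)·R_p = 23.14 kΩ.
R_L loads the lower segment: effective lower R = 3.335 kΩ.
Then V_out = V_in · 3.335/(23.14 + 3.335) = 0.7519 V.
(Unloaded: V_out = x·V_in = 1.12 V.)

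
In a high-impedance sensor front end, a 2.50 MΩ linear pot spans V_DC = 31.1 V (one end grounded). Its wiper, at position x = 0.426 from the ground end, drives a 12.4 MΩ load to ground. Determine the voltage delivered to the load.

V_out ≈ 12.6 V

Split the track: R_lower = x·R_p = 1.065 MΩ, R_upper = (1−x)·R_p = 1.435 MΩ.
R_L loads the lower segment: effective lower R = 0.9808 MΩ.
Loaded-divider output: V_out = 31.1 × 0.4060 = 12.63 V.
(Unloaded: V_out = x·V_DC = 13.2 V.)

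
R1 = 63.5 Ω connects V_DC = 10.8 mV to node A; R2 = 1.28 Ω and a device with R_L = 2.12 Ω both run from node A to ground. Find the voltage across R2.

First combine the lower leg with the load: R2 ‖ R_L = 0.7981 Ω.
Voltage divider with the loaded lower leg: V_out = 10.8 × 0.7981/(63.5 + 0.7981) = 10.8 × 0.01241 = 0.1341 mV.

V_out ≈ 0.134 mV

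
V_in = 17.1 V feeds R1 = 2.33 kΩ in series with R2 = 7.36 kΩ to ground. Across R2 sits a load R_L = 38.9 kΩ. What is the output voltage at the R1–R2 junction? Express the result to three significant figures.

V_out ≈ 12.4 V

R2 ‖ R_L = (7.36 × 38.9)/(7.36 + 38.9) = 6.189 kΩ.
Now apply the divider: V_out = 17.1 × 0.7265 = 12.42 V.
(Unloaded it would be 13.0 V; the load pulls it down.)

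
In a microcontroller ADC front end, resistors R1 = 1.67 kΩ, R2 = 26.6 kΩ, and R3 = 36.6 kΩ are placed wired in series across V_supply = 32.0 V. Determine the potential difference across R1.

ΣR = 1.67 + 26.6 + 36.6 = 64.87 kΩ.
Voltage divider: V = V_supply · (1.670 / 64.87) = 32.0 × 0.02574 = 0.8238 V.

V ≈ 0.824 V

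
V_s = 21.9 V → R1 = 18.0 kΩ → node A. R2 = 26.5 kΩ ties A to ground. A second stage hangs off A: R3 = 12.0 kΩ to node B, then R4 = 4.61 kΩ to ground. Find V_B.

Looking into the second stage from A: R3 + R4 = 16.61 kΩ appears in parallel with R2.
R2 ‖ (R3+R4) = 10.21 kΩ.
First divider: V_A = V_s · 10.21/(18.0 + 10.21) = 7.926 V.
Then the unloaded second divider: V_B = V_A × R4/(R3+R4) = 7.926 × 0.2775 = 2.200 V.

V_B ≈ 2.20 V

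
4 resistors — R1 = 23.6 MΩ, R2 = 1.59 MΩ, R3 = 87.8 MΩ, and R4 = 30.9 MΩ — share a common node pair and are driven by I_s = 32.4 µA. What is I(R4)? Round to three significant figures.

Conductances: ΣG = 1/23.6 + 1/1.59 + 1/87.8 + 1/30.9 = 0.7151 (1/MΩ).
By the current-divider rule, I = I_s · G_k/ΣG = 32.4 × 0.04526 = 1.466 µA.

I ≈ 1.47 µA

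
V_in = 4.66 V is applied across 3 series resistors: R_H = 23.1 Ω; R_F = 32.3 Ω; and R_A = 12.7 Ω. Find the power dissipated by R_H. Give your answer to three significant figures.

P ≈ 0.108 W

ΣR = 68.10 Ω → I = 4.66/68.10 = 0.06843 A.
P(R_H) = I²·R_H = (0.06843)² × 23.1 = 0.1082 W.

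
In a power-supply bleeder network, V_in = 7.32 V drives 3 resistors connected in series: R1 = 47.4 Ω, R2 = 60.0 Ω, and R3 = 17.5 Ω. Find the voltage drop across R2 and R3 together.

Series total: ΣR = 47.4 + 60.0 + 17.5 = 124.9 Ω.
R_{R2..R3} = 60.0 + 17.5 = 77.50 Ω.
By the voltage-divider rule, V = 7.32 × 77.50/124.9 = 4.542 V.

V ≈ 4.54 V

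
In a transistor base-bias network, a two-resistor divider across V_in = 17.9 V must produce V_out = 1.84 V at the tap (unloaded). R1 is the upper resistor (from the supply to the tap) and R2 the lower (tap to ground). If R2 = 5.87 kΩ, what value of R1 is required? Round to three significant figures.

R1 ≈ 51.2 kΩ

The divider ratio is R2/(R1+R2) = 1.84/17.9 = 0.1028.
Rearranging, R1 = R2·(1−k)/k = 5.87 × 8.728 = 51.23 kΩ.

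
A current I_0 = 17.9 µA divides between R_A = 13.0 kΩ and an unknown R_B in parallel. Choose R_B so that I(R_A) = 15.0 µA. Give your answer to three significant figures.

R_B ≈ 67.2 kΩ

Two-branch current divider: I_A = I_0 · R_B/(R_A + R_B).
With f = 0.8380, R_B = R_A · f/(1−f) = 13.0 × 5.172 = 67.24 kΩ.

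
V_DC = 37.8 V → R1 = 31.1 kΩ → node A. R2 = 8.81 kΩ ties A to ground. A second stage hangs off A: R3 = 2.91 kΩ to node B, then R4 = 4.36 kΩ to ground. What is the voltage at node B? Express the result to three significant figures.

Node A sees R2 in parallel with the series input of stage 2, R3 + R4 = 7.270 kΩ.
Effective lower resistance at A: R2 ‖ 7.270 = 3.983 kΩ.
V_A = 37.8 × 3.983/(31.1 + 3.983) = 4.292 V.
V_B = V_A × 0.5997 = 2.574 V.

V_B ≈ 2.57 V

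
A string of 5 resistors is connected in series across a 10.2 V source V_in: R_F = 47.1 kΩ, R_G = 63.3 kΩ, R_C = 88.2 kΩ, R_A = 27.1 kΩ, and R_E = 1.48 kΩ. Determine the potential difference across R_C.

V ≈ 3.96 V

Total series resistance ΣR = 47.1 + 63.3 + 88.2 + 27.1 + 1.48 = 227.2 kΩ.
V = V_in · R/ΣR = 10.2 × 0.3882 = 3.960 V.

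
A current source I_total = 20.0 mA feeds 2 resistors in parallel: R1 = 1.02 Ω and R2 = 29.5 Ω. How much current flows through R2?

Two-branch current divider: I_k = I_total · R_other/(R_1 + R_2).
I(R2) = 20.0 × 1.02/(1.02 + 29.5) = 20.0 × 0.03342 = 0.6684 mA.

I ≈ 0.668 mA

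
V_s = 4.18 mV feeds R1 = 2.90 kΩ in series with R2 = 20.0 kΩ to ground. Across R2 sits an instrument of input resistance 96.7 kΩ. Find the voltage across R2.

First combine the lower leg with the load: R2 ‖ R_L = 16.57 kΩ.
Voltage divider with the loaded lower leg: V_out = 4.18 × 16.57/(2.90 + 16.57) = 4.18 × 0.8511 = 3.557 mV.

V_out ≈ 3.56 mV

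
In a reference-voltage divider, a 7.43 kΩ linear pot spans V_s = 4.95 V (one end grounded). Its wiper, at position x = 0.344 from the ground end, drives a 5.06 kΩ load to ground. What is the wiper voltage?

V_out ≈ 1.28 V

The pot divides into 4.874 kΩ above the wiper and 2.556 kΩ below.
Lower segment in parallel with the load: 2.556 ‖ 5.06 = 1.698 kΩ.
Loaded-divider output: V_out = 4.95 × 0.2584 = 1.279 V.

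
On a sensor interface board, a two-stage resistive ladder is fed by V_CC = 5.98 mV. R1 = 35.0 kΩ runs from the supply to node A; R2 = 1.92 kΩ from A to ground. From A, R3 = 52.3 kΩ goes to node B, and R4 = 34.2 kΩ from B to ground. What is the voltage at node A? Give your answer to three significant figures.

Looking into the second stage from A: R3 + R4 = 86.50 kΩ appears in parallel with R2.
Effective lower resistance at A: R2 ‖ 86.50 = 1.878 kΩ.
So V_A = 5.98 × 0.05093 = 0.3046 mV.

V_A ≈ 0.305 mV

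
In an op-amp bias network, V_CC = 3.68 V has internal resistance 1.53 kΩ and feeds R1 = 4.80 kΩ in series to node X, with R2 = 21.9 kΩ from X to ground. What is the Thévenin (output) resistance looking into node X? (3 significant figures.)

R1' = 1.53 + 4.80 = 6.330 kΩ (source resistance + R1).
Zeroing V_CC shorts the top of R1' to ground, so R_th = R1' ‖ R2 = 4.911 kΩ.

R_th ≈ 4.91 kΩ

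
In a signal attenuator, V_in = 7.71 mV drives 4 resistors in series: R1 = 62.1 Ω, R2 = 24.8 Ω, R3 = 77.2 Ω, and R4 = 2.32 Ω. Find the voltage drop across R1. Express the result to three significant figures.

V ≈ 2.88 mV

Series total: ΣR = 62.1 + 24.8 + 77.2 + 2.32 = 166.4 Ω.
By the voltage-divider rule, V = 7.71 × 62.10/166.4 = 2.877 mV.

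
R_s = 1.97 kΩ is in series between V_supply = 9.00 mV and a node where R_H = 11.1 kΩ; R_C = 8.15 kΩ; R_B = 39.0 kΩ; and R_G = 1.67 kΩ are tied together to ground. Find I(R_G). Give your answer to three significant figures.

I ≈ 2.03 µA

Parallel bank: R_p = 1/(1/11.1 + 1/8.15 + 1/39.0 + 1/1.67) = 1.194 kΩ.
V_A = 9.00 × 1.194/3.164 = 3.397 mV.
I(R_G) = V_A / R_G = 3.397/1.67 = 2.034 µA.
(Equivalently: I_total = 2.844 µA, then current-divider fraction G_k/ΣG = 0.7152.)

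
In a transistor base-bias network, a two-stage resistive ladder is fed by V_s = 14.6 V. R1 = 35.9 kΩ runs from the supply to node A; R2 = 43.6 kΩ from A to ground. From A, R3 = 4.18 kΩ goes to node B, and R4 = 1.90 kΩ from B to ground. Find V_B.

Looking into the second stage from A: R3 + R4 = 6.080 kΩ appears in parallel with R2.
Effective lower resistance at A: R2 ‖ 6.080 = 5.336 kΩ.
So V_A = 14.6 × 0.1294 = 1.889 V.
Stage 2 is unloaded, so V_B = V_A · R4/(R3+R4) = 1.889 × 1.90/6.080 = 0.5904 V.

V_B ≈ 0.590 V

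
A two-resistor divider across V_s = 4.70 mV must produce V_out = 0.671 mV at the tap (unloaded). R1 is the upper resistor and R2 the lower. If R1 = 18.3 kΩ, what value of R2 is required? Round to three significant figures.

R2 ≈ 3.05 kΩ

Required fraction k = V_out/V_s = 0.1428.
R2 = R1 · 0.1428/(1 − 0.1428) = 3.048 kΩ.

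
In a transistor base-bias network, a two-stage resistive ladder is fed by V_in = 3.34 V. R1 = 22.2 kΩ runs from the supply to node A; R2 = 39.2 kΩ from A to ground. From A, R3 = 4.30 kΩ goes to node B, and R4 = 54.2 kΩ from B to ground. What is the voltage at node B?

V_B ≈ 1.59 V

Node A sees R2 in parallel with the series input of stage 2, R3 + R4 = 58.50 kΩ.
R2 ‖ (R3+R4) = 23.47 kΩ.
So V_A = 3.34 × 0.5139 = 1.717 V.
V_B = V_A × 0.9265 = 1.590 V.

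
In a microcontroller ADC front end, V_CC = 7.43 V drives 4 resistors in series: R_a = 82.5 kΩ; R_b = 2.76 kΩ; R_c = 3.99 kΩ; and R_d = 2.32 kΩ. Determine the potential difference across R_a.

V ≈ 6.69 V

Total series resistance ΣR = 82.5 + 2.76 + 3.99 + 2.32 = 91.57 kΩ.
By the voltage-divider rule, V = 7.43 × 82.50/91.57 = 6.694 V.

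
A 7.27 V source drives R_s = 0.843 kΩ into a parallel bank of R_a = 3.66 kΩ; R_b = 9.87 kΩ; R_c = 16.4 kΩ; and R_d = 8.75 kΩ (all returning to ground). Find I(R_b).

Combine the parallel branches: R_p = (1/3.66 + 1/9.87 + 1/16.4 + 1/8.75)⁻¹ = 1.819 kΩ.
V_A by voltage divider: V_A = 7.27 × 1.819/(0.843 + 1.819) = 4.968 V.
I(R_b) = V_A / R_b = 4.968/9.87 = 0.5033 mA.
(Equivalently: I_total = 2.731 mA, then current-divider fraction G_k/ΣG = 0.1843.)

I ≈ 0.503 mA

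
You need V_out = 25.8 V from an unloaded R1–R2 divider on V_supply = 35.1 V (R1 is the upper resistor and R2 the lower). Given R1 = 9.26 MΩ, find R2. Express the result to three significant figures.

R2 ≈ 25.7 MΩ

Required fraction k = V_out/V_supply = 0.7350.
R2 = R1 · 0.7350/(1 − 0.7350) = 25.69 MΩ.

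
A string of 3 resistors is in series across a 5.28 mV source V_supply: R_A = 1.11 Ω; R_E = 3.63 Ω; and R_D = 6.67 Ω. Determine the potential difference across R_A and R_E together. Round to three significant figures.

ΣR = 1.11 + 3.63 + 6.67 = 11.41 Ω.
R_{R_A..R_E} = 1.11 + 3.63 = 4.740 Ω.
Voltage divider: V = V_supply · (4.740 / 11.41) = 5.28 × 0.4154 = 2.193 mV.

V ≈ 2.19 mV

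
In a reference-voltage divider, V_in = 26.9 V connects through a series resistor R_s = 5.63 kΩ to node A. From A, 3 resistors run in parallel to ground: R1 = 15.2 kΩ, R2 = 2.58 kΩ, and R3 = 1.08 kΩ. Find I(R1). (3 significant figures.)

Equivalent of the parallel group: R_p = 0.7250 kΩ.
V_A = 26.9 × 0.7250/6.355 = 3.069 V.
Branch current I = V_A/R1 = 3.069/15.2 = 0.2019 mA.
(Check via current divider: I_total = 4.233 mA; share G_k/ΣG = 0.04770 → same result.)

I ≈ 0.202 mA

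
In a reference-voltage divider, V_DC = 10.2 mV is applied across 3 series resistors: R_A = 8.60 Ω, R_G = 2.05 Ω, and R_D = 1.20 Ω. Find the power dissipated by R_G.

P ≈ 1.52 µW

ΣR = 11.85 Ω → I = 10.2/11.85 = 0.8608 mA.
P = I²R = 0.7409 × 2.05 = 1.519 µW.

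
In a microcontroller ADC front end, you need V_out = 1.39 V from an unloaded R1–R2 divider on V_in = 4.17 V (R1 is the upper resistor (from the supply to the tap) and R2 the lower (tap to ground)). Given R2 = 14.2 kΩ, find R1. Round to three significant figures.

The divider ratio is R2/(R1+R2) = 1.39/4.17 = 0.3333.
R1 = R2·(1/k − 1) = 14.2 × 2.000 = 28.40 kΩ.

R1 ≈ 28.4 kΩ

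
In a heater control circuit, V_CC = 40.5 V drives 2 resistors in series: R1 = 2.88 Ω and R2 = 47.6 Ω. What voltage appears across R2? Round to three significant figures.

Series total: ΣR = 2.88 + 47.6 = 50.48 Ω.
By the voltage-divider rule, V = 40.5 × 47.60/50.48 = 38.19 V.

V ≈ 38.2 V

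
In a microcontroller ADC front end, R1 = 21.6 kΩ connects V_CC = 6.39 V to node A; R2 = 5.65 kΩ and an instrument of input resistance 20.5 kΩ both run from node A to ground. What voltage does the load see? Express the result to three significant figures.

First combine the lower leg with the load: R2 ‖ R_L = 4.429 kΩ.
Voltage divider with the loaded lower leg: V_out = 6.39 × 4.429/(21.6 + 4.429) = 6.39 × 0.1702 = 1.087 V.
(Unloaded it would be 1.32 V; the load pulls it down.)

V_out ≈ 1.09 V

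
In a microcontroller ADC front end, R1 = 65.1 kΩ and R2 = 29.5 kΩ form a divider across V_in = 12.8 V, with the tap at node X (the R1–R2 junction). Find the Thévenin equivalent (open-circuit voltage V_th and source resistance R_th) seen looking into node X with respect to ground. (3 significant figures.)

V_th ≈ 3.99 V, R_th ≈ 20.3 kΩ

Open-circuit (no load on X): V_th = V_in · R2/(R1 + R2) = 12.8 × 29.5/(65.10 + 29.5) = 3.992 V.
Zeroing V_in shorts the top of R1 to ground, so R_th = R1 ‖ R2 = 20.30 kΩ.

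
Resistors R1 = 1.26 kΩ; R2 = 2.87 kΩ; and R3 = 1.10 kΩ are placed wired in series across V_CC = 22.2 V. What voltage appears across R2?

Total series resistance ΣR = 1.26 + 2.87 + 1.10 = 5.230 kΩ.
Voltage divider: V = V_CC · (2.870 / 5.230) = 22.2 × 0.5488 = 12.18 V.

V ≈ 12.2 V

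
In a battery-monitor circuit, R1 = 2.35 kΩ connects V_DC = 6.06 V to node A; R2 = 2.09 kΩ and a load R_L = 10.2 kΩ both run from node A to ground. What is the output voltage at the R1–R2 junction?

V_out ≈ 2.57 V

First combine the lower leg with the load: R2 ‖ R_L = 1.735 kΩ.
Voltage divider with the loaded lower leg: V_out = 6.06 × 1.735/(2.35 + 1.735) = 6.06 × 0.4247 = 2.573 V.
(Unloaded it would be 2.85 V; the load pulls it down.)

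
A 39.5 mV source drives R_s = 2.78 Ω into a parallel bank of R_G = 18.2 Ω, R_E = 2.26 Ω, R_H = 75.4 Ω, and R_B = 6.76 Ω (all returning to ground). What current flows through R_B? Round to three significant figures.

I ≈ 2.06 mA

Combine the parallel branches: R_p = (1/18.2 + 1/2.26 + 1/75.4 + 1/6.76)⁻¹ = 1.518 Ω.
Node voltage V_A = V_DC · R_p/(R_s + R_p) = 39.5 × 0.3532 = 13.95 mV.
I(R_B) = V_A / R_B = 13.95/6.76 = 2.064 mA.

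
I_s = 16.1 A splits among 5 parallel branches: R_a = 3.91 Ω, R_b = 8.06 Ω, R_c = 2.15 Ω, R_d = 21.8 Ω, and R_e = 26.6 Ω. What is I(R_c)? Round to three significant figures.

I ≈ 8.07 A

ΣG = 1/3.91 + 1/8.06 + 1/2.15 + 1/21.8 + 1/26.6 = 0.9284.
Current divider: I(R_c) = I_s · G_k/ΣG = 16.1 × (0.4651/0.9284) = 16.1 × 0.5010 = 8.066 A.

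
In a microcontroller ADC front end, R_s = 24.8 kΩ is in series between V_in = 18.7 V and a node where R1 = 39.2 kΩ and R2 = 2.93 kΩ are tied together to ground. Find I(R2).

I ≈ 0.632 mA

Equivalent of the parallel group: R_p = 2.726 kΩ.
V_A by voltage divider: V_A = 18.7 × 2.726/(24.8 + 2.726) = 1.852 V.
I(R2) = V_A / R2 = 1.852/2.93 = 0.6321 mA.
(Check via current divider: I_total = 0.6794 mA; share G_k/ΣG = 0.9305 → same result.)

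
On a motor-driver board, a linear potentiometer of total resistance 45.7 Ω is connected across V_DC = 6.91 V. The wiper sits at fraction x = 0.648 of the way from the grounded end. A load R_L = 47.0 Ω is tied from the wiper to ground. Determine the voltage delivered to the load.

The pot divides into 16.09 Ω above the wiper and 29.61 Ω below.
R_L loads the lower segment: effective lower R = 18.17 Ω.
V_out = 6.91 × 18.17/(16.09 + 18.17) = 3.665 V.
(Unloaded: V_out = x·V_DC = 4.48 V.)

V_out ≈ 3.66 V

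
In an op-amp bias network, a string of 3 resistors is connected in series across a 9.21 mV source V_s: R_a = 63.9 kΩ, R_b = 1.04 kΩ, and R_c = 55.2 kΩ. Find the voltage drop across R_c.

Series total: ΣR = 63.9 + 1.04 + 55.2 = 120.1 kΩ.
By the voltage-divider rule, V = 9.21 × 55.20/120.1 = 4.232 mV.

V ≈ 4.23 mV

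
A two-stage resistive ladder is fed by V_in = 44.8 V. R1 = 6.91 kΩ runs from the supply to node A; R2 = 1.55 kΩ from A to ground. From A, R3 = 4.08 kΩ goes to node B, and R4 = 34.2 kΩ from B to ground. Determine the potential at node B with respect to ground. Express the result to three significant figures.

V_B ≈ 7.10 V

The second stage (R3 + R4 = 38.28 kΩ) loads node A in parallel with R2.
Effective lower resistance at A: R2 ‖ 38.28 = 1.490 kΩ.
First divider: V_A = V_in · 1.490/(6.91 + 1.490) = 7.945 V.
V_B = V_A × 0.8934 = 7.098 V.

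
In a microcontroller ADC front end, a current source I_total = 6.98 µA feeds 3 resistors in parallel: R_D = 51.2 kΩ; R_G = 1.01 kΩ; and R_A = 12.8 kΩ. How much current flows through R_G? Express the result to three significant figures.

I ≈ 6.35 µA

ΣG = 1/51.2 + 1/1.01 + 1/12.8 = 1.088.
Current divider: I(R_G) = I_total · G_k/ΣG = 6.98 × (0.9901/1.088) = 6.98 × 0.9102 = 6.353 µA.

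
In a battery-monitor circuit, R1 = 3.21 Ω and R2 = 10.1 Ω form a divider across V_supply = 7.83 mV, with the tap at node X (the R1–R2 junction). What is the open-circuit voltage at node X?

With X open, the divider is unloaded: V_th = 7.83 × 10.1/13.31 = 5.942 mV.

V_th ≈ 5.94 mV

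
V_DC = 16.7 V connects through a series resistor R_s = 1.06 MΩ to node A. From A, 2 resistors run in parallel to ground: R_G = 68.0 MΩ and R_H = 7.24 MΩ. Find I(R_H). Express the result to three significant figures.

I ≈ 1.99 µA

Equivalent of the parallel group: R_p = 6.543 MΩ.
V_A = 16.7 × 6.543/7.603 = 14.37 V.
I(R_H) = V_A / R_H = 14.37/7.24 = 1.985 µA.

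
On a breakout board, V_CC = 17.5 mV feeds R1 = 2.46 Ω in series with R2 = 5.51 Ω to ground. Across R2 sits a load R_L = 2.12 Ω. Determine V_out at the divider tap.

The load sits in parallel with R2, giving an effective lower resistance R2' = R2·R_L/(R2+R_L) = 1.531 Ω.
Then V_out = V_CC · R2'/(R1 + R2') = 17.5 × 1.531/3.991 = 6.713 mV.
(Unloaded it would be 12.1 mV; the load pulls it down.)

V_out ≈ 6.71 mV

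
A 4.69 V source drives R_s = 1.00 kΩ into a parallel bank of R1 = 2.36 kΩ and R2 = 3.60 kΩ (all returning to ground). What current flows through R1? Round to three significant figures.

Combine the parallel branches: R_p = (1/2.36 + 1/3.60)⁻¹ = 1.426 kΩ.
Node voltage V_A = V_s · R_p/(R_s + R_p) = 4.69 × 0.5877 = 2.756 V.
I(R1) = V_A / R1 = 2.756/2.36 = 1.168 mA.

I ≈ 1.17 mA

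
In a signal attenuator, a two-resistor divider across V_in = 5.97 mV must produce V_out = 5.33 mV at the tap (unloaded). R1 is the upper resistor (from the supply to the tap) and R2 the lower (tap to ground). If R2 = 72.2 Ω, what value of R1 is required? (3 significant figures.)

V_out/V_in = R2/(R1+R2) = 0.8928.
So R1 = R2 · (V_in/V_out − 1) = 72.2 × (5.97/5.33 − 1) = 72.2 × 0.1201 = 8.669 Ω.

R1 ≈ 8.67 Ω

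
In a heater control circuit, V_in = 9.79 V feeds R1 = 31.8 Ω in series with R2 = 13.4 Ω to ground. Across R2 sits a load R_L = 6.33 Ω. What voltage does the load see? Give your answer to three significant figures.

V_out ≈ 1.17 V

First combine the lower leg with the load: R2 ‖ R_L = 4.299 Ω.
Then V_out = V_in · R2'/(R1 + R2') = 9.79 × 4.299/36.10 = 1.166 V.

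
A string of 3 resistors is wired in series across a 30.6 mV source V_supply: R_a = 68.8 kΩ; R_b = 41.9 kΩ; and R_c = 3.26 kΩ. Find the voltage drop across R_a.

V ≈ 18.5 mV

Series total: ΣR = 68.8 + 41.9 + 3.26 = 114.0 kΩ.
Voltage divider: V = V_supply · (68.80 / 114.0) = 30.6 × 0.6037 = 18.47 mV.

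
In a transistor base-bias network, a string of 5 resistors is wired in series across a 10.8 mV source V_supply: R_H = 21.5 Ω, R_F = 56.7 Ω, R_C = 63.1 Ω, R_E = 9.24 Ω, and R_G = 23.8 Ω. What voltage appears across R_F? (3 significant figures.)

V ≈ 3.51 mV

Series total: ΣR = 21.5 + 56.7 + 63.1 + 9.24 + 23.8 = 174.3 Ω.
By the voltage-divider rule, V = 10.8 × 56.70/174.3 = 3.512 mV.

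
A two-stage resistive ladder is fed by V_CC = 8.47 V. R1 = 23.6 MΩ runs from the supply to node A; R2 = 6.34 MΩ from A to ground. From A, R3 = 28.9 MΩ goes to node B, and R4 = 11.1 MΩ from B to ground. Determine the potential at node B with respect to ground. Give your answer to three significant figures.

The second stage (R3 + R4 = 40.00 MΩ) loads node A in parallel with R2.
R2 ‖ (R3+R4) = 5.473 MΩ.
First divider: V_A = V_CC · 5.473/(23.6 + 5.473) = 1.594 V.
Stage 2 is unloaded, so V_B = V_A · R4/(R3+R4) = 1.594 × 11.1/40.00 = 0.4424 V.

V_B ≈ 0.442 V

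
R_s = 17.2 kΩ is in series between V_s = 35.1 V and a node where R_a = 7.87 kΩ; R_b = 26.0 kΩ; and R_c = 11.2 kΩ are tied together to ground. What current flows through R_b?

I ≈ 0.251 mA

Equivalent of the parallel group: R_p = 3.924 kΩ.
V_A by voltage divider: V_A = 35.1 × 3.924/(17.2 + 3.924) = 6.521 V.
Branch current I = V_A/R_b = 6.521/26.0 = 0.2508 mA.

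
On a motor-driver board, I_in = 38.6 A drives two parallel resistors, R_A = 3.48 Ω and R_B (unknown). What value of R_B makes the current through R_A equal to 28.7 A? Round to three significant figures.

Two-branch current divider: I_A = I_in · R_B/(R_A + R_B).
With f = 0.7435, R_B = R_A · f/(1−f) = 3.48 × 2.899 = 10.09 Ω.

R_B ≈ 10.1 Ω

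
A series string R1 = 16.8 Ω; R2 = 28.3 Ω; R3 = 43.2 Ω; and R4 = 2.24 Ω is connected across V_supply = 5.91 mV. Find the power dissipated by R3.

P ≈ 0.184 µW

ΣR = 90.54 Ω → I = 5.91/90.54 = 0.06528 mA.
V(R3) = I·R = 2.820 mV; P = V·I = 2.820 × 0.06528 = 0.1841 µW.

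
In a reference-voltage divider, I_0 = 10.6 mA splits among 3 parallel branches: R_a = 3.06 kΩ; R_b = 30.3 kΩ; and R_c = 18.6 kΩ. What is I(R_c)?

Conductances: ΣG = 1/3.06 + 1/30.3 + 1/18.6 = 0.4136 (1/kΩ).
By the current-divider rule, I = I_0 · G_k/ΣG = 10.6 × 0.1300 = 1.378 mA.

I ≈ 1.38 mA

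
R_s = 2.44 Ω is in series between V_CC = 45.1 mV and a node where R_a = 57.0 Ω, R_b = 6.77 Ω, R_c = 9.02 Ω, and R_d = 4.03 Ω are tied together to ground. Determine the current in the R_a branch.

I ≈ 0.347 mA

Equivalent of the parallel group: R_p = 1.907 Ω.
Node voltage V_A = V_CC · R_p/(R_s + R_p) = 45.1 × 0.4388 = 19.79 mV.
I(R_a) = V_A / R_a = 19.79/57.0 = 0.3472 mA.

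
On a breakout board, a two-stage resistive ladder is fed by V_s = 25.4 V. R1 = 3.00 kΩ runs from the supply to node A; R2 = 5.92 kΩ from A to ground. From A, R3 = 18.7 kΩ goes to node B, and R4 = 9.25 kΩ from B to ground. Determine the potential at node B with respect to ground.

V_B ≈ 5.21 V

The second stage (R3 + R4 = 27.95 kΩ) loads node A in parallel with R2.
R2 ‖ (R3+R4) = 4.885 kΩ.
V_A = 25.4 × 4.885/(3.00 + 4.885) = 15.74 V.
Then the unloaded second divider: V_B = V_A × R4/(R3+R4) = 15.74 × 0.3309 = 5.208 V.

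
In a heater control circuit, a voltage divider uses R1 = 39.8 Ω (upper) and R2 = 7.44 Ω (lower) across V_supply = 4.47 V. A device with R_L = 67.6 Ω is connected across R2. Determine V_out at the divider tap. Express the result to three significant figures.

R2 ‖ R_L = (7.44 × 67.6)/(7.44 + 67.6) = 6.702 Ω.
Then V_out = V_supply · R2'/(R1 + R2') = 4.47 × 6.702/46.50 = 0.6443 V.
(Unloaded it would be 0.704 V; the load pulls it down.)

V_out ≈ 0.644 V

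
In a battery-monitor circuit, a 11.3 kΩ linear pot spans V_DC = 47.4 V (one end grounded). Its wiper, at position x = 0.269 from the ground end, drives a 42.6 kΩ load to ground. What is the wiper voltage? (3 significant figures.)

The pot divides into 8.260 kΩ above the wiper and 3.040 kΩ below.
R_L loads the lower segment: effective lower R = 2.837 kΩ.
Loaded-divider output: V_out = 47.4 × 0.2557 = 12.12 V.

V_out ≈ 12.1 V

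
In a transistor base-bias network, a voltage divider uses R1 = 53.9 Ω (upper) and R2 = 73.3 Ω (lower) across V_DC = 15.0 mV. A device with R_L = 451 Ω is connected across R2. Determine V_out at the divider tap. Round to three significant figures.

R2 ‖ R_L = (73.3 × 451)/(73.3 + 451) = 63.05 Ω.
Voltage divider with the loaded lower leg: V_out = 15.0 × 63.05/(53.9 + 63.05) = 15.0 × 0.5391 = 8.087 mV.

V_out ≈ 8.09 mV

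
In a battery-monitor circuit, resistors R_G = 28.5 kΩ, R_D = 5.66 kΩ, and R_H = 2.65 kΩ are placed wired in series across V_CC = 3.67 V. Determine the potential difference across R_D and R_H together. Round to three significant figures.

V ≈ 0.829 V

ΣR = 28.5 + 5.66 + 2.65 = 36.81 kΩ.
R_{R_D..R_H} = 5.66 + 2.65 = 8.310 kΩ.
By the voltage-divider rule, V = 3.67 × 8.310/36.81 = 0.8285 V.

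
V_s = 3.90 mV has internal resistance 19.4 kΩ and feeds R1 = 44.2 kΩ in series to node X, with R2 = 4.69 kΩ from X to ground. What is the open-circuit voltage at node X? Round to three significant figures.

R1' = 19.4 + 44.2 = 63.60 kΩ (source resistance + R1).
Open-circuit (no load on X): V_th = V_s · R2/(R1' + R2) = 3.90 × 4.69/(63.60 + 4.69) = 0.2678 mV.

V_th ≈ 0.268 mV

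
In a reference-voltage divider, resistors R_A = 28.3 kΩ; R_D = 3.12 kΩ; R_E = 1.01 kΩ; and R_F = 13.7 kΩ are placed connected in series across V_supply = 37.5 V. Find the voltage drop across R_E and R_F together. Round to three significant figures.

Total series resistance ΣR = 28.3 + 3.12 + 1.01 + 13.7 = 46.13 kΩ.
R_{R_E..R_F} = 1.01 + 13.7 = 14.71 kΩ.
V = V_supply · R/ΣR = 37.5 × 0.3189 = 11.96 V.

V ≈ 12.0 V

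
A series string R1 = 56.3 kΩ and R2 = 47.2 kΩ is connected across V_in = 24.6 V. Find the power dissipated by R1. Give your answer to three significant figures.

P ≈ 3.18 mW

Series current I = V_in/ΣR = 24.6/103.5 = 0.2377 mA.
V(R1) = I·R = 13.38 V; P = V·I = 13.38 × 0.2377 = 3.181 mW.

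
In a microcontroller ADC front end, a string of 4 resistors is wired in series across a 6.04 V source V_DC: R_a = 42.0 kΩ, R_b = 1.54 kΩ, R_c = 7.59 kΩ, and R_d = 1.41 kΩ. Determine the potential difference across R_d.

ΣR = 42.0 + 1.54 + 7.59 + 1.41 = 52.54 kΩ.
Voltage divider: V = V_DC · (1.410 / 52.54) = 6.04 × 0.02684 = 0.1621 V.

V ≈ 0.162 V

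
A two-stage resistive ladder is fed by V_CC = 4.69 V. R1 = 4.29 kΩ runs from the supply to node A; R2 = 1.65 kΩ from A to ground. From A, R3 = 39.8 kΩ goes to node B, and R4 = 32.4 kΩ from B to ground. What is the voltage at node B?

Node A sees R2 in parallel with the series input of stage 2, R3 + R4 = 72.20 kΩ.
Effective lower resistance at A: R2 ‖ 72.20 = 1.613 kΩ.
So V_A = 4.69 × 0.2733 = 1.282 V.
Then the unloaded second divider: V_B = V_A × R4/(R3+R4) = 1.282 × 0.4488 = 0.5751 V.

V_B ≈ 0.575 V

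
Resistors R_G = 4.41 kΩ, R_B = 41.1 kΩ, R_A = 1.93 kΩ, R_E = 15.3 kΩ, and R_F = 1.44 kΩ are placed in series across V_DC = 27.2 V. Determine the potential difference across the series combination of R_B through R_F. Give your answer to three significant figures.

V ≈ 25.3 V

Series total: ΣR = 4.41 + 41.1 + 1.93 + 15.3 + 1.44 = 64.18 kΩ.
R_{R_B..R_F} = 41.1 + 1.93 + 15.3 + 1.44 = 59.77 kΩ.
V = V_DC · R/ΣR = 27.2 × 0.9313 = 25.33 V.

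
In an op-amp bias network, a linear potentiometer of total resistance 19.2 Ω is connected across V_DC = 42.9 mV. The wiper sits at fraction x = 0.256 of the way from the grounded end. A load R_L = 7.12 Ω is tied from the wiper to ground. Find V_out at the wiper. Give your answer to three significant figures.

V_out ≈ 7.26 mV

Lower segment x·R_p = 4.915 Ω; upper segment (1−x)·R_p = 14.28 Ω.
R_L loads the lower segment: effective lower R = 2.908 Ω.
V_out = 42.9 × 2.908/(14.28 + 2.908) = 7.256 mV.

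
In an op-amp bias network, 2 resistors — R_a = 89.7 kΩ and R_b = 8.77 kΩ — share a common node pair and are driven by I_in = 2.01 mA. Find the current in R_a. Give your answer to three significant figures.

Two-branch current divider: I_k = I_in · R_other/(R_1 + R_2).
So I = 2.01 × 8.77/98.47 = 0.1790 mA.

I ≈ 0.179 mA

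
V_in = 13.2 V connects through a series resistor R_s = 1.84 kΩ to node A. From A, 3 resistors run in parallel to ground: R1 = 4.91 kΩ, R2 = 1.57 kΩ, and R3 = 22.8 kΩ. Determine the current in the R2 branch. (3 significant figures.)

Parallel bank: R_p = 1/(1/4.91 + 1/1.57 + 1/22.8) = 1.131 kΩ.
V_A by voltage divider: V_A = 13.2 × 1.131/(1.84 + 1.131) = 5.024 V.
Branch current I = V_A/R2 = 5.024/1.57 = 3.200 mA.

I ≈ 3.20 mA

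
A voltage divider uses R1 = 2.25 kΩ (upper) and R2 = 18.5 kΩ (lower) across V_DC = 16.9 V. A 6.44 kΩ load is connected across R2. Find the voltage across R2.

The load sits in parallel with R2, giving an effective lower resistance R2' = R2·R_L/(R2+R_L) = 4.777 kΩ.
Then V_out = V_DC · R2'/(R1 + R2') = 16.9 × 4.777/7.027 = 11.49 V.
(Unloaded it would be 15.1 V; the load pulls it down.)

V_out ≈ 11.5 V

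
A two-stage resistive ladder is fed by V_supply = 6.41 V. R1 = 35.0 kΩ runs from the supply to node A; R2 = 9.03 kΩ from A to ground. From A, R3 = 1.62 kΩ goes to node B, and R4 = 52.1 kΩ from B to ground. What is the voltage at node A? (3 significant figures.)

V_A ≈ 1.16 V

Looking into the second stage from A: R3 + R4 = 53.72 kΩ appears in parallel with R2.
Effective lower resistance at A: R2 ‖ 53.72 = 7.731 kΩ.
First divider: V_A = V_supply · 7.731/(35.0 + 7.731) = 1.160 V.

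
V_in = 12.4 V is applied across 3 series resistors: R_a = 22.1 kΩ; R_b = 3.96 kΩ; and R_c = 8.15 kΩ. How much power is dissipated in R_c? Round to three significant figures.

Series current I = V_in/ΣR = 12.4/34.21 = 0.3625 mA.
P = I²R = 0.1314 × 8.15 = 1.071 mW.

P ≈ 1.07 mW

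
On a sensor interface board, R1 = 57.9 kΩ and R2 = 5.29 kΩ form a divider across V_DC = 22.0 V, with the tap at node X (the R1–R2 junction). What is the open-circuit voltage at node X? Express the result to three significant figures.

V_th ≈ 1.84 V

With X open, the divider is unloaded: V_th = 22.0 × 5.29/63.19 = 1.842 V.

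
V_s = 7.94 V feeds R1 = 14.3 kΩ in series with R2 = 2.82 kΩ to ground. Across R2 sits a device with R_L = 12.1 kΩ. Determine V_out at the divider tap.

V_out ≈ 1.09 V

First combine the lower leg with the load: R2 ‖ R_L = 2.287 kΩ.
Voltage divider with the loaded lower leg: V_out = 7.94 × 2.287/(14.3 + 2.287) = 7.94 × 0.1379 = 1.095 V.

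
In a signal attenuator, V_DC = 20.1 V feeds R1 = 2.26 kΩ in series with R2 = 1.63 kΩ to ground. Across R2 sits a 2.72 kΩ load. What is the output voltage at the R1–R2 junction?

V_out ≈ 6.25 V

First combine the lower leg with the load: R2 ‖ R_L = 1.019 kΩ.
Now apply the divider: V_out = 20.1 × 0.3108 = 6.247 V.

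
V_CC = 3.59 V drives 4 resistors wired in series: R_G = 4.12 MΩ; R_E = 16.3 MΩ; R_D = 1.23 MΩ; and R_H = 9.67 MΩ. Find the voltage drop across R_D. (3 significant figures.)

V ≈ 0.141 V

ΣR = 4.12 + 16.3 + 1.23 + 9.67 = 31.32 MΩ.
V = V_CC · R/ΣR = 3.59 × 0.03927 = 0.1410 V.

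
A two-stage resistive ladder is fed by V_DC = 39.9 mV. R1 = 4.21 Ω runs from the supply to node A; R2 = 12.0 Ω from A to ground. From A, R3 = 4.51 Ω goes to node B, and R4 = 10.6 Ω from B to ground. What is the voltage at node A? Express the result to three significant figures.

The second stage (R3 + R4 = 15.11 Ω) loads node A in parallel with R2.
Effective lower resistance at A: R2 ‖ 15.11 = 6.688 Ω.
So V_A = 39.9 × 0.6137 = 24.49 mV.

V_A ≈ 24.5 mV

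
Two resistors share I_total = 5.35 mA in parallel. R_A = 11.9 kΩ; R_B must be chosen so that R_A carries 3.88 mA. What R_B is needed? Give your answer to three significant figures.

Two-branch current divider: I_A = I_total · R_B/(R_A + R_B).
With f = 0.7252, R_B = R_A · f/(1−f) = 11.9 × 2.639 = 31.41 kΩ.

R_B ≈ 31.4 kΩ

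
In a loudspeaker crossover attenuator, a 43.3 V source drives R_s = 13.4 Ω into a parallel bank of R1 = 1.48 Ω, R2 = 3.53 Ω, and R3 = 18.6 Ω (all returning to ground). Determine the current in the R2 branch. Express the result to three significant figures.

I ≈ 0.842 A

Combine the parallel branches: R_p = (1/1.48 + 1/3.53 + 1/18.6)⁻¹ = 0.9874 Ω.
Node voltage V_A = V_s · R_p/(R_s + R_p) = 43.3 × 0.06863 = 2.972 V.
Branch current I = V_A/R2 = 2.972/3.53 = 0.8419 A.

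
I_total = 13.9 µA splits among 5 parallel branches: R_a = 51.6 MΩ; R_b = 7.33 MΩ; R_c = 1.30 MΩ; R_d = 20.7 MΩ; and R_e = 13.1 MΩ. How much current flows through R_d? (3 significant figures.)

I ≈ 0.640 µA

Total conductance ΣG = 1/51.6 + 1/7.33 + 1/1.30 + 1/20.7 + 1/13.1 = 1.050 (units of 1/MΩ).
Current divider: I(R_d) = I_total · G_k/ΣG = 13.9 × (0.04831/1.050) = 13.9 × 0.04602 = 0.6397 µA.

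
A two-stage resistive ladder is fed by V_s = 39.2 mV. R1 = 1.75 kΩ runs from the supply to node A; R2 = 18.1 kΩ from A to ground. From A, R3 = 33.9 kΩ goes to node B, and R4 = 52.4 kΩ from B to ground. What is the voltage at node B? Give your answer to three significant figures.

Node A sees R2 in parallel with the series input of stage 2, R3 + R4 = 86.30 kΩ.
Effective lower resistance at A: R2 ‖ 86.30 = 14.96 kΩ.
So V_A = 39.2 × 0.8953 = 35.10 mV.
Then the unloaded second divider: V_B = V_A × R4/(R3+R4) = 35.10 × 0.6072 = 21.31 mV.

V_B ≈ 21.3 mV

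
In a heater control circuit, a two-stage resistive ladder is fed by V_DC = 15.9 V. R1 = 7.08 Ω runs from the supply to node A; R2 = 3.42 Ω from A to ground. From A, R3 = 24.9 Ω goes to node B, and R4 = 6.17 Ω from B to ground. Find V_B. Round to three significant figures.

V_B ≈ 0.957 V

Looking into the second stage from A: R3 + R4 = 31.07 Ω appears in parallel with R2.
Effective lower resistance at A: R2 ‖ 31.07 = 3.081 Ω.
V_A = 15.9 × 3.081/(7.08 + 3.081) = 4.821 V.
V_B = V_A × 0.1986 = 0.9574 V.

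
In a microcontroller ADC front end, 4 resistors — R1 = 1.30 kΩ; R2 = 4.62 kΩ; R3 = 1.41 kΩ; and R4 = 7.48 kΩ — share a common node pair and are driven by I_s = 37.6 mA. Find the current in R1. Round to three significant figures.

Total conductance ΣG = 1/1.30 + 1/4.62 + 1/1.41 + 1/7.48 = 1.829 (units of 1/kΩ).
R1 takes the fraction G_k/ΣG = 0.7692/1.829 = 0.4207, so I = 37.6 × 0.4207 = 15.82 mA.

I ≈ 15.8 mA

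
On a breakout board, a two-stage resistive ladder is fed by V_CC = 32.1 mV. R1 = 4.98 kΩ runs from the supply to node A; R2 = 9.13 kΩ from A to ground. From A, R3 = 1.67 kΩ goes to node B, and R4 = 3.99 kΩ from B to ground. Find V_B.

V_B ≈ 9.33 mV

Node A sees R2 in parallel with the series input of stage 2, R3 + R4 = 5.660 kΩ.
R2 ‖ (R3+R4) = 3.494 kΩ.
So V_A = 32.1 × 0.4123 = 13.24 mV.
Then the unloaded second divider: V_B = V_A × R4/(R3+R4) = 13.24 × 0.7049 = 9.330 mV.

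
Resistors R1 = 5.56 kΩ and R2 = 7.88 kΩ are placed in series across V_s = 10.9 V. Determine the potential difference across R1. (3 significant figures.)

ΣR = 5.56 + 7.88 = 13.44 kΩ.
By the voltage-divider rule, V = 10.9 × 5.560/13.44 = 4.509 V.

V ≈ 4.51 V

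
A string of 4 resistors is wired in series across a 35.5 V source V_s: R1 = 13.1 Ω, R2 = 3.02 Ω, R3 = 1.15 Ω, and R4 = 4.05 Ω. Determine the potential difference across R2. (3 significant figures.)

V ≈ 5.03 V

ΣR = 13.1 + 3.02 + 1.15 + 4.05 = 21.32 Ω.
By the voltage-divider rule, V = 35.5 × 3.020/21.32 = 5.029 V.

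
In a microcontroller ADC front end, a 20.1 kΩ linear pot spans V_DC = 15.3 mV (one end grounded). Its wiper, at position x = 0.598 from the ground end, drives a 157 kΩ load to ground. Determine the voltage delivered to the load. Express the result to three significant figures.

V_out ≈ 8.88 mV

The pot divides into 8.080 kΩ above the wiper and 12.02 kΩ below.
(x·R_p) ‖ R_L = 11.17 kΩ.
V_out = 15.3 × 11.17/(8.080 + 11.17) = 8.876 mV.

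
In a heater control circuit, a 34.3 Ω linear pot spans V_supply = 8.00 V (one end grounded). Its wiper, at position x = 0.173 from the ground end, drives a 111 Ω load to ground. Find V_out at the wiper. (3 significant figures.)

The pot divides into 28.37 Ω above the wiper and 5.934 Ω below.
Lower segment in parallel with the load: 5.934 ‖ 111 = 5.633 Ω.
Loaded-divider output: V_out = 8.00 × 0.1657 = 1.325 V.
(Unloaded: V_out = x·V_supply = 1.38 V.)

V_out ≈ 1.33 V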